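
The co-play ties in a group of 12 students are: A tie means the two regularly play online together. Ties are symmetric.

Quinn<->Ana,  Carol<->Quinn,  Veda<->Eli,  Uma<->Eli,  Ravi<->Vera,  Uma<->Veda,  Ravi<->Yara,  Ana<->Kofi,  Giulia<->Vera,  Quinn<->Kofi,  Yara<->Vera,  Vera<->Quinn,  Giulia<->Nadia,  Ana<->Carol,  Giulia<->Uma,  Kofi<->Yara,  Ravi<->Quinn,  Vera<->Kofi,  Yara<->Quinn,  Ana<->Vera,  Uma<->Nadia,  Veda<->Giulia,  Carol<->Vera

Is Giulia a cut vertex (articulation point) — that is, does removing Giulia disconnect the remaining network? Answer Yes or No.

Yes

Removing Giulia leaves {Ana, Carol, Kofi, Quinn, Ravi, Vera, and Yara} with no path to {Eli, Nadia, Uma, and Veda}, so the network splits into 2 components. Giulia is a cut vertex.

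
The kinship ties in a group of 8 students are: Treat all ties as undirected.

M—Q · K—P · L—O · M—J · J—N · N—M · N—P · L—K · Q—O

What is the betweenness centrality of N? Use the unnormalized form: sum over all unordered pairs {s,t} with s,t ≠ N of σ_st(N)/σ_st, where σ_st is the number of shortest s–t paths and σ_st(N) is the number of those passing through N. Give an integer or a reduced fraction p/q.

Pairs whose geodesics pass through N — Q–P: 1; L–J: 1/2; K–J: 1; K–M: 1; P–J: 1; P–M: 1.
All other pairs contribute 0.
Summing the contributions gives betweenness(N) = 11/2.

11/2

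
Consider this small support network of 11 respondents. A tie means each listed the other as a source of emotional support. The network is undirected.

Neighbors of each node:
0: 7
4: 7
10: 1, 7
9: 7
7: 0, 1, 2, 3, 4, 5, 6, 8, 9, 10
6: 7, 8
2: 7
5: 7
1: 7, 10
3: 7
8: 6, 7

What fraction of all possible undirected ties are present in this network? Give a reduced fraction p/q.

12/55

There are 12 edges and 11 nodes, so the maximum possible is C(11,2) = 55.
Density = 12/55.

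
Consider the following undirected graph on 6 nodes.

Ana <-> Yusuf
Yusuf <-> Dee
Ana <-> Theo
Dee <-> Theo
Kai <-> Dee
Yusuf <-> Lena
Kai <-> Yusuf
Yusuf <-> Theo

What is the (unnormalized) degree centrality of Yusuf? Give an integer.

Yusuf is directly tied to Ana, Dee, Kai, Lena, and Theo. That is 5 neighbors, so the degree of Yusuf is 5.

5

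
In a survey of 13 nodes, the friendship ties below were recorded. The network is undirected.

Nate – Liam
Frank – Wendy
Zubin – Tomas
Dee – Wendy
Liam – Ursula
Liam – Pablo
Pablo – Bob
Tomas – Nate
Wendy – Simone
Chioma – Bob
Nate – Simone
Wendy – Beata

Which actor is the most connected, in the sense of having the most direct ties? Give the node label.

Wendy

Degrees — Beata:1, Bob:2, Chioma:1, Dee:1, Frank:1, Liam:3, Nate:3, Pablo:2, Simone:2, Tomas:2, Ursula:1, Wendy:4, Zubin:1.
The maximum is 4, attained only by Wendy.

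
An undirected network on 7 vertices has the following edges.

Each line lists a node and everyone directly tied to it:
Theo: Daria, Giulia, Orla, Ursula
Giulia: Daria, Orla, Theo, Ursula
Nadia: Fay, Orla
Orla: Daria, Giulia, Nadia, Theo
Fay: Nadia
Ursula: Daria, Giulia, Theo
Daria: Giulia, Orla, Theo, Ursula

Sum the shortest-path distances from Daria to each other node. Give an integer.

9

Distances from Daria: Fay:3, Giulia:1, Nadia:2, Orla:1, Theo:1, Ursula:1.
Sum = 3 + 1 + 2 + 1 + 1 + 1 = 9.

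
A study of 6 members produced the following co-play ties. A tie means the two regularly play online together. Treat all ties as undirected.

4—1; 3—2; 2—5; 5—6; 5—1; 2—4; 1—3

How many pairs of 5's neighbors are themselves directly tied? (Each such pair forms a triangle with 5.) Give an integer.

0

5's neighbors are 1, 2, and 6, but none of them are tied to each other, so no triangle contains 5.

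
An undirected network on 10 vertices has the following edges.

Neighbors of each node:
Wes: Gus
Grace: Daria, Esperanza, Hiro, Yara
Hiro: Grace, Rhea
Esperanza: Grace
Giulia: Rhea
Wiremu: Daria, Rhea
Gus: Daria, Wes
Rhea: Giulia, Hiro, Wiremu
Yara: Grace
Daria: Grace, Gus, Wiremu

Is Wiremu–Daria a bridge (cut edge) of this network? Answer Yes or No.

Even without that edge, Wiremu still reaches Daria via Wiremu – Rhea – Hiro – Grace – Daria, so the network stays connected. Not a bridge.

No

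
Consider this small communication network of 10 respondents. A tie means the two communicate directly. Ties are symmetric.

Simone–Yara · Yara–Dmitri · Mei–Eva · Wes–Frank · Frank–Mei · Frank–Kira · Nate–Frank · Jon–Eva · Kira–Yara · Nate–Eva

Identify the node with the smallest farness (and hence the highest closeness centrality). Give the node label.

Farness (sum of distances to all others) for each node — Dmitri:31, Eva:25, Frank:17, Jon:33, Kira:19, Mei:21, Nate:21, Simone:31, Wes:25, Yara:23.
The smallest farness is 17, for Frank, so Frank has the highest closeness.

Frank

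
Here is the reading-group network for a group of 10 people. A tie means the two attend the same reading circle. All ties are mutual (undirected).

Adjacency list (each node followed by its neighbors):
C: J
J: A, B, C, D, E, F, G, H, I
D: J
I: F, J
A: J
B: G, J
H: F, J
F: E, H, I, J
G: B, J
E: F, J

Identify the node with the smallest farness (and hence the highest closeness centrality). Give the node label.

J

Farness (sum of distances to all others) for each node — A:17, B:16, C:17, D:17, E:16, F:14, G:16, H:16, I:16, J:9.
The smallest farness is 9, for J, so J has the highest closeness.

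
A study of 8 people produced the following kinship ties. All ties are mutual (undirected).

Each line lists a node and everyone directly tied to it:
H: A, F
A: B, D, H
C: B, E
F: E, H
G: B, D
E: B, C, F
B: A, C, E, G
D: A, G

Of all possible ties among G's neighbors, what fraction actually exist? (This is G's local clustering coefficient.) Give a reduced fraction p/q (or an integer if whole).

0

G's neighbors: B and D (k = 2).
Possible neighbor pairs: C(2,2) = 1. Edges among them: none → e = 0.
Clustering(G) = 0/1.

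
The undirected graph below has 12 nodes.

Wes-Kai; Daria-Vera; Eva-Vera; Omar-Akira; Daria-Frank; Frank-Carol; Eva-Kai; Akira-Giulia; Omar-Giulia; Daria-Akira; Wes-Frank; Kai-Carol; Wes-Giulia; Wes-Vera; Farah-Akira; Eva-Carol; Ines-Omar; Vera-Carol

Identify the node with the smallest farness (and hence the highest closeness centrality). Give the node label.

Farness (sum of distances to all others) for each node — Akira:21, Carol:27, Daria:21, Eva:28, Farah:31, Frank:23, Giulia:21, Ines:36, Kai:26, Omar:26, Vera:22, Wes:20.
The smallest farness is 20, for Wes, so Wes has the highest closeness.

Wes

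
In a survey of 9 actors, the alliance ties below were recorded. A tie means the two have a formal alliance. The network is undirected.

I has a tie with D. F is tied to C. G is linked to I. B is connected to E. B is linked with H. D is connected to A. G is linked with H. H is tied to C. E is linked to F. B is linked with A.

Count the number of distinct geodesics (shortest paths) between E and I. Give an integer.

The shortest distance is 4. The length-4 paths are: E–B–A–D–I; E–B–H–G–I.
That gives 2 distinct shortest paths.

2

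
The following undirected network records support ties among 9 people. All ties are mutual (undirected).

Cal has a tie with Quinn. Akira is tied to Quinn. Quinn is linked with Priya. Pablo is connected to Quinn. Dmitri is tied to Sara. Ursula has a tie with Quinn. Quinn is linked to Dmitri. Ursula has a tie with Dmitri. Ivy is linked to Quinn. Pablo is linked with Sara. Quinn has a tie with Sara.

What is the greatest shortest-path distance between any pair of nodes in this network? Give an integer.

2

Eccentricity of each node (its greatest distance to any other): Akira:2, Cal:2, Dmitri:2, Ivy:2, Pablo:2, Priya:2, Quinn:1, Sara:2, Ursula:2.
The maximum eccentricity is 2, realized for instance by the pair Cal–Priya via Cal – Quinn – Priya. So the diameter is 2.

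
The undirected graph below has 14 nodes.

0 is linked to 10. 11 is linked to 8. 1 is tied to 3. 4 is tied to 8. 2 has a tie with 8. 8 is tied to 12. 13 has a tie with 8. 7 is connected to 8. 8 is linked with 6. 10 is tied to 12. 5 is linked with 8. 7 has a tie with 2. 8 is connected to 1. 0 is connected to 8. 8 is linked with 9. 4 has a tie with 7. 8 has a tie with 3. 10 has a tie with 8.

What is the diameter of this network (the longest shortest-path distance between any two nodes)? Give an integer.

Eccentricity of each node (its greatest distance to any other): 0:2, 1:2, 2:2, 3:2, 4:2, 5:2, 6:2, 7:2, 8:1, 9:2, 10:2, 11:2, 12:2, 13:2.
The maximum eccentricity is 2, realized for instance by the pair 6–13 via 6 – 8 – 13. So the diameter is 2.

2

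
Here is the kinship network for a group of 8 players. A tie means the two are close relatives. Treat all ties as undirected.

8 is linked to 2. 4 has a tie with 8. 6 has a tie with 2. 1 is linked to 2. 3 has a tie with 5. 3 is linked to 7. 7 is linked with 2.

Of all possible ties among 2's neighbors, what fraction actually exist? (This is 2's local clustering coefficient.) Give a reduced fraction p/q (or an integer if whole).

2's neighbors: 1, 6, 7, and 8 (k = 4).
Possible neighbor pairs: C(4,2) = 6. Edges among them: none → e = 0.
Clustering(2) = 0/6 = 0.

0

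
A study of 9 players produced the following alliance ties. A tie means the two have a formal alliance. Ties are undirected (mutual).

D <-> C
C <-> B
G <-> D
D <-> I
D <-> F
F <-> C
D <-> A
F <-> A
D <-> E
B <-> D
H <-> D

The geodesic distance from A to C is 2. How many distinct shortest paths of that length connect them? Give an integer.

The shortest distance is 2. The length-2 paths are: A–D–C; A–F–C.
That gives 2 distinct shortest paths.

2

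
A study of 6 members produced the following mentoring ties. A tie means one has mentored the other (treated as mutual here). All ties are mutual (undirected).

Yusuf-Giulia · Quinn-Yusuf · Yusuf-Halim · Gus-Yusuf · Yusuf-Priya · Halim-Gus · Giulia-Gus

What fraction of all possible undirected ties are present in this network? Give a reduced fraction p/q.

There are 7 edges and 6 nodes, so the maximum possible is C(6,2) = 15.
Density = 7/15.

7/15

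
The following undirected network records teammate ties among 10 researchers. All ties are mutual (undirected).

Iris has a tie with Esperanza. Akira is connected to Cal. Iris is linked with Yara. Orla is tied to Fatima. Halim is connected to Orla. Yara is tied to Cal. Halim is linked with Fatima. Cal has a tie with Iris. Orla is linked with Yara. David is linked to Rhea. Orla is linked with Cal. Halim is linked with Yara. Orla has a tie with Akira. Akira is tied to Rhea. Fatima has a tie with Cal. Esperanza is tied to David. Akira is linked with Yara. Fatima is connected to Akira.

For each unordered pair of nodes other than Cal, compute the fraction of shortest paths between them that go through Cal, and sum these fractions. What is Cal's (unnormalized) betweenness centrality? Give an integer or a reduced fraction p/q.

53/12

Pairs whose geodesics pass through Cal — Orla–Iris: 1/2; Orla–Esperanza: 1/2; Yara–Fatima: 1/4; Fatima–Iris: 1; Fatima–Esperanza: 1; Akira–Iris: 1/2; Akira–Esperanza: 1/3; Iris–Rhea: 1/3.
All other pairs contribute 0.
Summing the contributions gives betweenness(Cal) = 53/12.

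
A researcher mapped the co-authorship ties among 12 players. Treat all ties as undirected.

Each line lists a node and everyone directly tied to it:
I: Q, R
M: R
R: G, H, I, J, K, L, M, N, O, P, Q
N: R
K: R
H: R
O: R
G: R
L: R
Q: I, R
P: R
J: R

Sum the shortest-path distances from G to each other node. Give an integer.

Distances from G: H:2, I:2, J:2, K:2, L:2, M:2, N:2, O:2, P:2, Q:2, R:1.
Sum = 2 + 2 + 2 + 2 + 2 + 2 + 2 + 2 + 2 + 2 + 1 = 21.

21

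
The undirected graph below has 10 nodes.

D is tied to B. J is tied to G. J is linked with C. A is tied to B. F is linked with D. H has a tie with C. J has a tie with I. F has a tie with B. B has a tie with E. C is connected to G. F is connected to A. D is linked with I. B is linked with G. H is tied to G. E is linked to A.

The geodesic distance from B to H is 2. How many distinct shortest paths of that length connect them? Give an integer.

The shortest distance is 2, and the only length-2 path is B–G–H. So there is exactly 1 shortest path.

1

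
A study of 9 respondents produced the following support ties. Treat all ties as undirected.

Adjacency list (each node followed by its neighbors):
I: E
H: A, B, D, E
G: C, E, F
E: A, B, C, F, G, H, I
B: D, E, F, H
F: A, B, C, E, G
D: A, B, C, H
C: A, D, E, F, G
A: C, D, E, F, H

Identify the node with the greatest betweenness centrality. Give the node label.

E

Unnormalized betweenness of each node: A:3/2, B:7/6, C:13/6, D:11/12, E:121/12, F:17/12, G:0, H:3/4, I:0.
E has the largest value, 121/12, making it the main broker — the node through which the most shortest paths run.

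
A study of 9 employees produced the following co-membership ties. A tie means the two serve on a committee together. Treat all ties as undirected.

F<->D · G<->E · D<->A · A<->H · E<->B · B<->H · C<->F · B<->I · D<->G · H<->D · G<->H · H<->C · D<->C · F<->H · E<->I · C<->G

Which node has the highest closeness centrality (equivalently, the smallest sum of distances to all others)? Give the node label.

H

Farness (sum of distances to all others) for each node — A:16, B:13, C:13, D:12, E:15, F:15, G:12, H:10, I:18.
The smallest farness is 10, for H, so H has the highest closeness.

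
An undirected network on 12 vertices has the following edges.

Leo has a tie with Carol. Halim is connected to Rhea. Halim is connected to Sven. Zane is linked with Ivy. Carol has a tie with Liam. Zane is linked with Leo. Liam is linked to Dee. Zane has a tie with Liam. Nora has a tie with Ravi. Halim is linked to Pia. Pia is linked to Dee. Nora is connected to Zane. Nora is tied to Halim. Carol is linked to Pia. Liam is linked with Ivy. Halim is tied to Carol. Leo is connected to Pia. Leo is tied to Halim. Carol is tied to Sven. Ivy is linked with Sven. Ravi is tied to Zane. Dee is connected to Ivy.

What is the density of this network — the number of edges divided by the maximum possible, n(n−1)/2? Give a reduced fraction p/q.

There are 22 edges and 12 nodes, so the maximum possible is C(12,2) = 66.
Density = 22/66 = 1/3.

1/3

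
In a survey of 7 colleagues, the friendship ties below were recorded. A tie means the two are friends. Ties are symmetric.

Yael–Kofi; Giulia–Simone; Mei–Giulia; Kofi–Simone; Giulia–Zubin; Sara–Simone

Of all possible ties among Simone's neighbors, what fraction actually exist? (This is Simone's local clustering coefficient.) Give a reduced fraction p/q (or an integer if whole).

0

Simone's neighbors: Giulia, Kofi, and Sara (k = 3).
Possible neighbor pairs: C(3,2) = 3. Edges among them: none → e = 0.
Clustering(Simone) = 0/3 = 0.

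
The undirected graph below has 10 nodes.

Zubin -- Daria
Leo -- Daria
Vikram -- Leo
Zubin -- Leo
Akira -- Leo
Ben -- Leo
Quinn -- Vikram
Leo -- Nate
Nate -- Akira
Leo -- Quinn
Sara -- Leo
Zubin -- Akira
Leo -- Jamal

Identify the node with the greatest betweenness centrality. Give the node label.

Leo

Unnormalized betweenness of each node: Akira:1/2, Ben:0, Daria:0, Jamal:0, Leo:31, Nate:0, Quinn:0, Sara:0, Vikram:0, Zubin:1/2.
Leo has the largest value, 31, making it the main broker — the node through which the most shortest paths run.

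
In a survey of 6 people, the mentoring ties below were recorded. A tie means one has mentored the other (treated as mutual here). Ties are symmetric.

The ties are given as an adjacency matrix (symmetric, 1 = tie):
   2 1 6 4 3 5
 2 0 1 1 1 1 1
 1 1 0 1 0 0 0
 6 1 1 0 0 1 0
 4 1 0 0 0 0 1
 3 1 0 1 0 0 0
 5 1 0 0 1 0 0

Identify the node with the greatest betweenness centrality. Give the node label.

Unnormalized betweenness of each node: 1:0, 2:13/2, 3:0, 4:0, 5:0, 6:1/2.
2 has the largest value, 13/2, making it the main broker — the node through which the most shortest paths run.

2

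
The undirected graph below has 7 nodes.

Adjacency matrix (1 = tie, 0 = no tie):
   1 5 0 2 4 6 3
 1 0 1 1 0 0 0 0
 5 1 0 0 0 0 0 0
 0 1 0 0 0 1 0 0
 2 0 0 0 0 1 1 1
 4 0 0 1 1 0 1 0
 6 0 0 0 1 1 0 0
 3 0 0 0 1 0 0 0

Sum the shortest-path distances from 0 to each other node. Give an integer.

Distances from 0: 1:1, 2:2, 3:3, 4:1, 5:2, 6:2.
Sum = 1 + 2 + 3 + 1 + 2 + 2 = 11.

11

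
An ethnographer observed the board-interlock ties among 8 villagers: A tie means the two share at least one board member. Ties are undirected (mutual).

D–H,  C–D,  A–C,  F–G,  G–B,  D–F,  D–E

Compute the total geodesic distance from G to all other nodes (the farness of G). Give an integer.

Distances from G: A:4, B:1, C:3, D:2, E:3, F:1, H:3.
Sum = 4 + 1 + 3 + 2 + 3 + 1 + 3 = 17.

17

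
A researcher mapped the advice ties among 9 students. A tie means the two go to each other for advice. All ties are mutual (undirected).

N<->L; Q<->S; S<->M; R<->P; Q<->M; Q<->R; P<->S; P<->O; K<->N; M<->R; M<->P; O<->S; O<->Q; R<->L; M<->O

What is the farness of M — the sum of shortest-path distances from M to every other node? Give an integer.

Distances from M: K:4, L:2, N:3, O:1, P:1, Q:1, R:1, S:1.
Sum = 4 + 2 + 3 + 1 + 1 + 1 + 1 + 1 = 14.

14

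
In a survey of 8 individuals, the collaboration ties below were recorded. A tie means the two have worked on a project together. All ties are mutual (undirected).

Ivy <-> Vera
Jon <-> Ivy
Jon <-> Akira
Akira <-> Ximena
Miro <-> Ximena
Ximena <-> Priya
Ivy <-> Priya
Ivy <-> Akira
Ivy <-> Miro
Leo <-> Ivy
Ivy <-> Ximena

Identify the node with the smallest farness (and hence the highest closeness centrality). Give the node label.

Farness (sum of distances to all others) for each node — Akira:11, Ivy:7, Jon:12, Leo:13, Miro:12, Priya:12, Vera:13, Ximena:10.
The smallest farness is 7, for Ivy, so Ivy has the highest closeness.

Ivy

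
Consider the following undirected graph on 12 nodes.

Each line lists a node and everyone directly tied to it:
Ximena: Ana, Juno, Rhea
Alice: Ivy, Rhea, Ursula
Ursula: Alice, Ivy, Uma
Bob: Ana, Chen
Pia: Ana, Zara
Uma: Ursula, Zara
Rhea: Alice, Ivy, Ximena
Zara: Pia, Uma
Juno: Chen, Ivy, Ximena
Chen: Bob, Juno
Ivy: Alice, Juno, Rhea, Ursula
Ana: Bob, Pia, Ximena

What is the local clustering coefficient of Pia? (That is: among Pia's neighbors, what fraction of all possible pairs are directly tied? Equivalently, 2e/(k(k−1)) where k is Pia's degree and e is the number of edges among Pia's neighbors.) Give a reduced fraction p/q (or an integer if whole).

0

Pia's neighbors: Ana and Zara (k = 2).
Possible neighbor pairs: C(2,2) = 1. Edges among them: none → e = 0.
Clustering(Pia) = 0/1.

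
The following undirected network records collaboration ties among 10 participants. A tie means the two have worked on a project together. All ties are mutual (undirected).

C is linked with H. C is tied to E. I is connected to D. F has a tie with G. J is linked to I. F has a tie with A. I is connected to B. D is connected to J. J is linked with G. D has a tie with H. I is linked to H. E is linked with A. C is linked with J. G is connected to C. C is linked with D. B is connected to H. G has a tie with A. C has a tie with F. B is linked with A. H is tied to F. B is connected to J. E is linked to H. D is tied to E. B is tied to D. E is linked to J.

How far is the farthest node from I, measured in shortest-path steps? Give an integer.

Distances from I: A:2, B:1, C:2, D:1, E:2, F:2, G:2, H:1, J:1.
The largest is 2 (to F, E, C, A, and G), so the eccentricity of I is 2.

2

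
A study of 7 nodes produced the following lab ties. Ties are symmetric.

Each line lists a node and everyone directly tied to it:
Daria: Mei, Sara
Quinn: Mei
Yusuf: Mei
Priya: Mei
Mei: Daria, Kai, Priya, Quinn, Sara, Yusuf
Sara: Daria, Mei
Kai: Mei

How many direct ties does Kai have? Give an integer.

Kai is directly tied to Mei. That is 1 neighbor, so the degree of Kai is 1.

1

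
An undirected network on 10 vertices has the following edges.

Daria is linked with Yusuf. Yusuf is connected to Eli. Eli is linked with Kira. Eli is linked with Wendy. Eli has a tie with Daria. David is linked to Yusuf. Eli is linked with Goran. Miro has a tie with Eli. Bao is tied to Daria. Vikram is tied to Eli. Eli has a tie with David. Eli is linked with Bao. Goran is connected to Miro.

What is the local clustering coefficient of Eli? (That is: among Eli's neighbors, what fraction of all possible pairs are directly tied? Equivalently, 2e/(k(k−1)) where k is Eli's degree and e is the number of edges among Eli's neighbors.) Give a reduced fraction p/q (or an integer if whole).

Eli's neighbors: Bao, Daria, David, Goran, Kira, Miro, Vikram, Wendy, and Yusuf (k = 9).
Possible neighbor pairs: C(9,2) = 36. Edges among them: Bao–Daria, Daria–Yusuf, David–Yusuf, Goran–Miro → e = 4.
Clustering(Eli) = 4/36 = 1/9.

1/9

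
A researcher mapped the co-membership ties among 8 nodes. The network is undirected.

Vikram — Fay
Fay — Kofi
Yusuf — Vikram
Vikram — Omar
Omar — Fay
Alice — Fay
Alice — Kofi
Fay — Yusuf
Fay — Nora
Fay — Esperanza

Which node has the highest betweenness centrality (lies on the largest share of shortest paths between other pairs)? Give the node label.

Fay

Unnormalized betweenness of each node: Alice:0, Esperanza:0, Fay:35/2, Kofi:0, Nora:0, Omar:0, Vikram:1/2, Yusuf:0.
Fay has the largest value, 35/2, making it the main broker — the node through which the most shortest paths run.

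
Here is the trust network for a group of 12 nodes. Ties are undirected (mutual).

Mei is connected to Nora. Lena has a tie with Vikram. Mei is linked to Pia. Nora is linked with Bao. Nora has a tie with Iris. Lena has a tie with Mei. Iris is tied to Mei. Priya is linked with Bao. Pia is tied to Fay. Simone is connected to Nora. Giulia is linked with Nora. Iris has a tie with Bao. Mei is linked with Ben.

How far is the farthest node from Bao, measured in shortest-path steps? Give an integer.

4

Distances from Bao: Ben:3, Fay:4, Giulia:2, Iris:1, Lena:3, Mei:2, Nora:1, Pia:3, Priya:1, Simone:2, Vikram:4.
The largest is 4 (to Fay and Vikram), so the eccentricity of Bao is 4.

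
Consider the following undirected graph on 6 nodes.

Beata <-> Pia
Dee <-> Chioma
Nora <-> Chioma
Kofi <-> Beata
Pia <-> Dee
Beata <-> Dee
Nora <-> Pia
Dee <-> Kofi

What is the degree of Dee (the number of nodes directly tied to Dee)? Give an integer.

Dee is directly tied to Beata, Chioma, Kofi, and Pia. That is 4 neighbors, so the degree of Dee is 4.

4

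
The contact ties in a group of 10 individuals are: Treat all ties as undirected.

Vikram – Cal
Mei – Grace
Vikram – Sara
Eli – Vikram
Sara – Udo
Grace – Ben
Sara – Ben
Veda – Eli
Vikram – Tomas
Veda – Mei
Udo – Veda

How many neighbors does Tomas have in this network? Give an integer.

Tomas is directly tied to Vikram. That is 1 neighbor, so the degree of Tomas is 1.

1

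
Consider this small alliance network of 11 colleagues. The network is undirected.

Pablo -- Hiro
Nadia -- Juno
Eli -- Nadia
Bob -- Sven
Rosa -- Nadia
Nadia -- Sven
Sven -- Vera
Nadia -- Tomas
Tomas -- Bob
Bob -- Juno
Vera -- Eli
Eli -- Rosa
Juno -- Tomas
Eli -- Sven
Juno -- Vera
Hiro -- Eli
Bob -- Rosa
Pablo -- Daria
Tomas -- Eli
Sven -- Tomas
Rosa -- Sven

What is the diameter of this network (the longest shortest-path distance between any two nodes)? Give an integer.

5

Eccentricity of each node (its greatest distance to any other): Bob:5, Daria:5, Eli:3, Hiro:3, Juno:5, Nadia:4, Pablo:4, Rosa:4, Sven:4, Tomas:4, Vera:4.
The maximum eccentricity is 5, realized for instance by the pair Bob–Daria via Bob – Sven – Eli – Hiro – Pablo – Daria. So the diameter is 5.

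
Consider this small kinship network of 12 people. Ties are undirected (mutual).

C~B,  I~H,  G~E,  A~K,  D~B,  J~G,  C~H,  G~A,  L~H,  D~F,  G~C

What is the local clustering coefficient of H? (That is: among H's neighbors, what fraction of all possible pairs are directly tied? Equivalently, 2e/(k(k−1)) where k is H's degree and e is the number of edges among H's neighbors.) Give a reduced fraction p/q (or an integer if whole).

H's neighbors: C, I, and L (k = 3).
Possible neighbor pairs: C(3,2) = 3. Edges among them: none → e = 0.
Clustering(H) = 0/3 = 0.

0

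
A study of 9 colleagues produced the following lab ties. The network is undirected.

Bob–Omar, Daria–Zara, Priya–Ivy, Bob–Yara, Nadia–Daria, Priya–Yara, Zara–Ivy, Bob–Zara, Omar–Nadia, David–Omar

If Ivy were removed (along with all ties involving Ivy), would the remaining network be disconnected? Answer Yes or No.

No

Even without Ivy, every remaining node can still reach every other (the residual graph is connected), so Ivy is not a cut vertex.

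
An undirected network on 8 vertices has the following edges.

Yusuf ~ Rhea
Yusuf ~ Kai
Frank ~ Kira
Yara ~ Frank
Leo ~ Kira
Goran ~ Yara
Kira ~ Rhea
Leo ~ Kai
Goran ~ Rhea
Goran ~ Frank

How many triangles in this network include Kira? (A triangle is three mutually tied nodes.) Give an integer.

0

Kira's neighbors are Frank, Leo, and Rhea, but none of them are tied to each other, so no triangle contains Kira.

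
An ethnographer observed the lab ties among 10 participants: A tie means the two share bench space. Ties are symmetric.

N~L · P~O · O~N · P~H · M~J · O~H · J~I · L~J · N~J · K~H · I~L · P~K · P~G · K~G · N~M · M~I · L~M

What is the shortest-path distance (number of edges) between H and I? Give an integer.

4

One shortest route is H – O – N – L – I, which uses 4 edges, and at distance 3 from H we only reach {J, L, M}, which does not include I. So d(H,I) = 4.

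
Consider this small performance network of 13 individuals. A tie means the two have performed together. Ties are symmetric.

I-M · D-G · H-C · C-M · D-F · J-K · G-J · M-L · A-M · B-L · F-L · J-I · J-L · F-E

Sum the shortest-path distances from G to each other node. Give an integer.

32

Distances from G: A:4, B:3, C:4, D:1, E:3, F:2, H:5, I:2, J:1, K:2, L:2, M:3.
Sum = 4 + 3 + 4 + 1 + 3 + 2 + 5 + 2 + 1 + 2 + 2 + 3 = 32.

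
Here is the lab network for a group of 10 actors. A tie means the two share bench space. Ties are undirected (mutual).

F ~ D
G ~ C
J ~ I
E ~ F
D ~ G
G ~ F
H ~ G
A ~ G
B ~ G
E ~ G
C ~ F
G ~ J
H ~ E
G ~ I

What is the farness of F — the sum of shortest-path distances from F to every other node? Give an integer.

14

Distances from F: A:2, B:2, C:1, D:1, E:1, G:1, H:2, I:2, J:2.
Sum = 2 + 2 + 1 + 1 + 1 + 1 + 2 + 2 + 2 = 14.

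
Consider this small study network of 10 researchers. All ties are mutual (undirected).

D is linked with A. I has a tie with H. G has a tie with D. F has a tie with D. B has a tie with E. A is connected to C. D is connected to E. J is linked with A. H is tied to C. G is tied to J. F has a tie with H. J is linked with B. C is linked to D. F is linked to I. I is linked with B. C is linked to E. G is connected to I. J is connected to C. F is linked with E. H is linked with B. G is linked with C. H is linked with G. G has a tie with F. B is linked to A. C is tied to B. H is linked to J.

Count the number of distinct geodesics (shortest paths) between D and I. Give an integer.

2

The shortest distance is 2. The length-2 paths are: D–G–I; D–F–I.
That gives 2 distinct shortest paths.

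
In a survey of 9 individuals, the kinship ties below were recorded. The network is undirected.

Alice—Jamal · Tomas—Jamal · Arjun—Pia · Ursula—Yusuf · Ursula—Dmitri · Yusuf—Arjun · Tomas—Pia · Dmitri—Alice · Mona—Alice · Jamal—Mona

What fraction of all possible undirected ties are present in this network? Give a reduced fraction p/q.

There are 10 edges and 9 nodes, so the maximum possible is C(9,2) = 36.
Density = 10/36 = 5/18.

5/18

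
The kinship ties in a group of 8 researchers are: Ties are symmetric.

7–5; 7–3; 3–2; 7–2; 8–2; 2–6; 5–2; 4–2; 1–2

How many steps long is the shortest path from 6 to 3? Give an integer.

2

One shortest route is 6 – 2 – 3, which uses 2 edges, and 6 and 3 are not directly tied, so nothing shorter exists. So d(6,3) = 2.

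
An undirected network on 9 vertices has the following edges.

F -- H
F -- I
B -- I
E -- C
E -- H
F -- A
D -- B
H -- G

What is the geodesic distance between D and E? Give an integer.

5

One shortest route is D – B – I – F – H – E, which uses 5 edges, and at distance 4 from D we only reach {A, H}, which does not include E. So d(D,E) = 5.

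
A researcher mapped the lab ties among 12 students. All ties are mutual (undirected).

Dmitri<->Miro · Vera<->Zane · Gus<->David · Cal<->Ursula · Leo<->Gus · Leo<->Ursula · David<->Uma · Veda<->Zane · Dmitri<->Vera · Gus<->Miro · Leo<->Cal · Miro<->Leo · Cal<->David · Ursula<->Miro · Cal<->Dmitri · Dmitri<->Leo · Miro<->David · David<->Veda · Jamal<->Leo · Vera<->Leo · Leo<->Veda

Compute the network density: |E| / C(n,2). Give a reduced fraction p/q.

7/22

There are 21 edges and 12 nodes, so the maximum possible is C(12,2) = 66.
Density = 21/66 = 7/22.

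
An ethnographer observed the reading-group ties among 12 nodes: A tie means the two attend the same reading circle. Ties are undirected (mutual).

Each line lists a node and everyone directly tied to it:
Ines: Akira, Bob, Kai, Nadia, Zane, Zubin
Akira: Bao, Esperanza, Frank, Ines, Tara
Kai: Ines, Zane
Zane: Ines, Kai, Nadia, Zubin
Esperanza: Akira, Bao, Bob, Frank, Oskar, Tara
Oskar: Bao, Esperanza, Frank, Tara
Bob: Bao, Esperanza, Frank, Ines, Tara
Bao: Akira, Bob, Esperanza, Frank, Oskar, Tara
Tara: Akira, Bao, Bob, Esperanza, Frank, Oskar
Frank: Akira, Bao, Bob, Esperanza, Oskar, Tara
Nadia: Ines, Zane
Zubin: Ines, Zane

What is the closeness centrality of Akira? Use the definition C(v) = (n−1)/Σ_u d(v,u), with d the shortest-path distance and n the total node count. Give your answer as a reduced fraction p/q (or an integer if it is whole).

11/17

Distances from Akira: Bao:1, Bob:2, Esperanza:1, Frank:1, Ines:1, Kai:2, Nadia:2, Oskar:2, Tara:1, Zane:2, Zubin:2. Sum = 17.
n = 12, so closeness = 11/17.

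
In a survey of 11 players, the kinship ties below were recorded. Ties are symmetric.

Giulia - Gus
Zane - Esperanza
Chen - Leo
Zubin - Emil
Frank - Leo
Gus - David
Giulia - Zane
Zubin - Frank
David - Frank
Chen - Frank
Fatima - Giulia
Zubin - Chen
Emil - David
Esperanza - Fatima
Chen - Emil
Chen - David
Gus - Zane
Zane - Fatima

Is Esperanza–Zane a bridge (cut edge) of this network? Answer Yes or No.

No

Even without that edge, Esperanza still reaches Zane via Esperanza – Fatima – Zane, so the network stays connected. Not a bridge.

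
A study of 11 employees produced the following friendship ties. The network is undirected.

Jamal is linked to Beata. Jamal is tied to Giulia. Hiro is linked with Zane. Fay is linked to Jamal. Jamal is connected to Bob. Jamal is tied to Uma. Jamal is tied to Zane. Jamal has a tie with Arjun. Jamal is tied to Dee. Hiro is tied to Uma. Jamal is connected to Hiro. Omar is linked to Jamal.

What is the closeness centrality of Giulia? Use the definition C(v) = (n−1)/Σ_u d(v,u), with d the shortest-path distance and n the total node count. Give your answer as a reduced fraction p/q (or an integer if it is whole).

10/19

Distances from Giulia: Arjun:2, Beata:2, Bob:2, Dee:2, Fay:2, Hiro:2, Jamal:1, Omar:2, Uma:2, Zane:2. Sum = 19.
n = 11, so closeness = 10/19.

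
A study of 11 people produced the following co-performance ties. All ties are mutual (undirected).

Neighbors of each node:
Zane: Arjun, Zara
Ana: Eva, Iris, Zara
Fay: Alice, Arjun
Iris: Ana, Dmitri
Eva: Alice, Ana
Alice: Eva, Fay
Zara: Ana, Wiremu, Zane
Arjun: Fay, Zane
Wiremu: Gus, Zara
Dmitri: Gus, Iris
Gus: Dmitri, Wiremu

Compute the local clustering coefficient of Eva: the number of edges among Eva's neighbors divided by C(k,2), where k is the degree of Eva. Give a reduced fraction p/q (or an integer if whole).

0

Eva's neighbors: Alice and Ana (k = 2).
Possible neighbor pairs: C(2,2) = 1. Edges among them: none → e = 0.
Clustering(Eva) = 0/1.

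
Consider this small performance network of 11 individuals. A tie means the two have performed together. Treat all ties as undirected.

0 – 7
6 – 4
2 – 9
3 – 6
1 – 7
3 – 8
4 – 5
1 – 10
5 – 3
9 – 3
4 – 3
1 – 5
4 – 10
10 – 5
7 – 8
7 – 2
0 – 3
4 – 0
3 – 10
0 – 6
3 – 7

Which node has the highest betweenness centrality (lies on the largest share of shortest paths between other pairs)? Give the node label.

Unnormalized betweenness of each node: 0:11/6, 1:5/3, 2:3/4, 3:227/12, 4:7/3, 5:17/12, 6:0, 7:59/6, 8:0, 9:11/6, 10:17/12.
3 has the largest value, 227/12, making it the main broker — the node through which the most shortest paths run.

3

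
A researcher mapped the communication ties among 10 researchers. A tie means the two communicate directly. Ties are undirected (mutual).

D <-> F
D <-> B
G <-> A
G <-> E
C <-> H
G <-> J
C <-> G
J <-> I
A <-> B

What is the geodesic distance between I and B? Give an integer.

One shortest route is I – J – G – A – B, which uses 4 edges, and at distance 3 from I we only reach {A, C, E}, which does not include B. So d(I,B) = 4.

4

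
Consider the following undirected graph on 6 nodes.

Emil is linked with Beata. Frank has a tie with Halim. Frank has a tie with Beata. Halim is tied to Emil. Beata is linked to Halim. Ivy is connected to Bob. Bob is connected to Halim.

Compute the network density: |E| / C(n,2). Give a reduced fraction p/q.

There are 7 edges and 6 nodes, so the maximum possible is C(6,2) = 15.
Density = 7/15.

7/15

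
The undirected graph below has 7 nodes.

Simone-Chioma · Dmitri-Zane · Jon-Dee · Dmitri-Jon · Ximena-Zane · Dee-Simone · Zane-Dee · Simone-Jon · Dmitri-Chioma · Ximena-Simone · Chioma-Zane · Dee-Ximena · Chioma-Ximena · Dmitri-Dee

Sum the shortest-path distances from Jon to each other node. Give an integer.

Distances from Jon: Chioma:2, Dee:1, Dmitri:1, Simone:1, Ximena:2, Zane:2.
Sum = 2 + 1 + 1 + 1 + 2 + 2 = 9.

9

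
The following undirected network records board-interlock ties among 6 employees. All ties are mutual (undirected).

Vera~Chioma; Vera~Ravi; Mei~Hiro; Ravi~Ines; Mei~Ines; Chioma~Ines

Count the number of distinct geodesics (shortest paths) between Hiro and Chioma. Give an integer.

1

The shortest distance is 3, and the only length-3 path is Hiro–Mei–Ines–Chioma. So there is exactly 1 shortest path.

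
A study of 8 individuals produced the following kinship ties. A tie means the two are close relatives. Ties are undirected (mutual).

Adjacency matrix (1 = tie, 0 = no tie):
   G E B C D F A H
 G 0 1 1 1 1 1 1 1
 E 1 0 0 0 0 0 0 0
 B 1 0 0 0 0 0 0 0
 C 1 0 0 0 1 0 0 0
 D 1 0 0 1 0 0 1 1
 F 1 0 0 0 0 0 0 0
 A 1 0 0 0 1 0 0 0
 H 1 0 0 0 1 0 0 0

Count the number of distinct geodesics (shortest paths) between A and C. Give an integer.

2

The shortest distance is 2. The length-2 paths are: A–G–C; A–D–C.
That gives 2 distinct shortest paths.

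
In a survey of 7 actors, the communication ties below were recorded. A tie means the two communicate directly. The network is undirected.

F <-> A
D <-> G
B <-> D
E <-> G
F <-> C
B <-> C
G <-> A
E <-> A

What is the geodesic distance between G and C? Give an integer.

One shortest route is G – A – F – C, which uses 3 edges, and at distance 2 from G we only reach {B, F}, which does not include C. So d(G,C) = 3.

3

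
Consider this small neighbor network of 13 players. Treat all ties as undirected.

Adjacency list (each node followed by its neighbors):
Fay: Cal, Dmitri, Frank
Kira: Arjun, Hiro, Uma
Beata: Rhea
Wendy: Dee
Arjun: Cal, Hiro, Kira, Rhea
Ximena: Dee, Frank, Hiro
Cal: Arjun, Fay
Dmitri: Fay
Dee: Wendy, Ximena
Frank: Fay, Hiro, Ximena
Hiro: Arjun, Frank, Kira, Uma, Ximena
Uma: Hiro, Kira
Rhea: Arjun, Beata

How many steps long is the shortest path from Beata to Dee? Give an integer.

One shortest route is Beata – Rhea – Arjun – Hiro – Ximena – Dee, which uses 5 edges, and at distance 4 from Beata we only reach {Fay, Frank, Uma, Ximena}, which does not include Dee. So d(Beata,Dee) = 5.

5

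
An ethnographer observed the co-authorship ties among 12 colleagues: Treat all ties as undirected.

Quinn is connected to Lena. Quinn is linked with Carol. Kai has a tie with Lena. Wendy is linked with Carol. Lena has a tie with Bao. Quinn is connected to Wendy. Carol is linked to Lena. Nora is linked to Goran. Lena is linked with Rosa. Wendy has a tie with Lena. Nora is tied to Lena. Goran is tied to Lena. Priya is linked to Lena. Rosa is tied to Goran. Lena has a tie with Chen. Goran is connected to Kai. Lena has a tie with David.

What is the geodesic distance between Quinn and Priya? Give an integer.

One shortest route is Quinn – Lena – Priya, which uses 2 edges, and Quinn and Priya are not directly tied, so nothing shorter exists. So d(Quinn,Priya) = 2.

2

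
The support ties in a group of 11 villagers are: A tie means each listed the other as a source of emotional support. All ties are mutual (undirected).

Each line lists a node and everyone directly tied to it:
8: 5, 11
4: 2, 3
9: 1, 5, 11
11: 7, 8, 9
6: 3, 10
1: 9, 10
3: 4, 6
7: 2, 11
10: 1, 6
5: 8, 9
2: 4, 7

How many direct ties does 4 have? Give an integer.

4 is directly tied to 2 and 3. That is 2 neighbors, so the degree of 4 is 2.

2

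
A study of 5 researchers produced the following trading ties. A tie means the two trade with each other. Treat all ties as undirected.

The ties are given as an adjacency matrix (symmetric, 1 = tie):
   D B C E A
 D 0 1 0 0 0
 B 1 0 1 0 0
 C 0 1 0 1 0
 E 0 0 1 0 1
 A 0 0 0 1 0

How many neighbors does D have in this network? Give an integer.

1

D is directly tied to B. That is 1 neighbor, so the degree of D is 1.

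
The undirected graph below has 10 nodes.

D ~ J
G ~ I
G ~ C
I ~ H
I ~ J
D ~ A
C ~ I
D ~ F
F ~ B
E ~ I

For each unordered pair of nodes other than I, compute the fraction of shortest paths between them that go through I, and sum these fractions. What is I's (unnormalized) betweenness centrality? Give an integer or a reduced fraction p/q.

25

Pairs whose geodesics pass through I — H–A: 1; H–E: 1; H–F: 1; H–G: 1; H–J: 1; H–B: 1; H–D: 1; H–C: 1; A–E: 1; A–G: 1; A–C: 1; E–F: 1; E–G: 1; E–J: 1 … (+11 more pairs).
All other pairs contribute 0.
Summing the contributions gives betweenness(I) = 25.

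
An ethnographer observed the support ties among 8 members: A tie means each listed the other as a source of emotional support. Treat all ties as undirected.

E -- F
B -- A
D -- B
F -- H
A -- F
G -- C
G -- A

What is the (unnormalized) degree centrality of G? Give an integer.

G is directly tied to A and C. That is 2 neighbors, so the degree of G is 2.

2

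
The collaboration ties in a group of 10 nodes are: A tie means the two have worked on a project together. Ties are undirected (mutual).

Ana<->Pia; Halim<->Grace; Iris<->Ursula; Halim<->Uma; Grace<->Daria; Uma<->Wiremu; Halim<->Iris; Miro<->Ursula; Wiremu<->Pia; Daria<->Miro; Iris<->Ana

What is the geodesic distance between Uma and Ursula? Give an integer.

3

One shortest route is Uma – Halim – Iris – Ursula, which uses 3 edges, and at distance 2 from Uma we only reach {Grace, Iris, Pia}, which does not include Ursula. So d(Uma,Ursula) = 3.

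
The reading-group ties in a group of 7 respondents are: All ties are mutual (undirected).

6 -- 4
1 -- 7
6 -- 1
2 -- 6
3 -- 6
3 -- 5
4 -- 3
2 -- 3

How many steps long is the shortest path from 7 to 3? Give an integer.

One shortest route is 7 – 1 – 6 – 3, which uses 3 edges, and at distance 2 from 7 we only reach {6}, which does not include 3. So d(7,3) = 3.

3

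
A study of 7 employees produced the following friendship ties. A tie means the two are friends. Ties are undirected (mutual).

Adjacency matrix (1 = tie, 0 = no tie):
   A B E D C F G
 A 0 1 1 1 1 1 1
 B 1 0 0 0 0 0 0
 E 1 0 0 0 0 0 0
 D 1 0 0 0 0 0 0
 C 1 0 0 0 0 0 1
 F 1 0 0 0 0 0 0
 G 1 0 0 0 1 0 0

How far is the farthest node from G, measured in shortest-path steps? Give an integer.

2

Distances from G: A:1, B:2, C:1, D:2, E:2, F:2.
The largest is 2 (to B, E, D, and F), so the eccentricity of G is 2.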